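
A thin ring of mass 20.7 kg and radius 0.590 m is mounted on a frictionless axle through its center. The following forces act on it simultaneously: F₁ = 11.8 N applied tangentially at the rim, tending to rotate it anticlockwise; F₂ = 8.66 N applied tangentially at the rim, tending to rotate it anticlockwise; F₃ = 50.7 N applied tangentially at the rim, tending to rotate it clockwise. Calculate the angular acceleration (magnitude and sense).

I = MR² = (20.7)(0.590)² = 7.206 kg·m².
Taking anticlockwise as positive: τ₁ = +(11.8)(0.590) = +6.962 N·m; τ₂ = +(8.66)(0.590) = +5.109 N·m; τ₃ = −(50.7)(0.590) = −29.91 N·m.
Net torque τ = -17.84 N·m.
α = τ/I = -17.84/7.206 = -2.476 rad/s².

α ≈ 2.48 rad/s², clockwise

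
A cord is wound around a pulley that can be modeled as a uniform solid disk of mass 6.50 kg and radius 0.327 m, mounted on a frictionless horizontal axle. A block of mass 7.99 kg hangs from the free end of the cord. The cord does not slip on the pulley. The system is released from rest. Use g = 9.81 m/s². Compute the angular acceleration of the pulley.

α ≈ 21.3 rad/s²

I = ½MR² = (1/2)(6.50)(0.327)² = 0.3475 kg·m².
Block: mg − T = ma. Pulley: TR = Iα. No-slip: a = αR, so T = (I/R²)a = 3.250·a.
Then mg = (m + 3.250)a, so a = (7.99)(9.81)/(7.99 + 3.250) = 6.973 m/s².
α = a/R = 6.973/0.327 = 21.33 rad/s².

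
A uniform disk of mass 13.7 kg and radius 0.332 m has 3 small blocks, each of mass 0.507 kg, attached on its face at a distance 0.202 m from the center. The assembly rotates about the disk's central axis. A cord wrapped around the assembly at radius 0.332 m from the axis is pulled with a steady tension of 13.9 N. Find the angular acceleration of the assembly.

I_disk = ½MR² = ½(13.7)(0.332)² = 0.7550 kg·m².
I_blocks = 3·m·r² = 3(0.507)(0.202)² = 0.06206 kg·m².
Total I = 0.8171 kg·m².
τ = F r = (13.9)(0.332) = 4.615 N·m.
α = τ/I = 4.615/0.8171 = 5.648 rad/s².

α ≈ 5.65 rad/s²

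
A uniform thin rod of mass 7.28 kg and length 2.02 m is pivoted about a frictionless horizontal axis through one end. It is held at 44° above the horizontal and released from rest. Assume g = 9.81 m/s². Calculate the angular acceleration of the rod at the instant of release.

α ≈ 5.24 rad/s²

About the pivot, I = (1/3)ML² = (1/3)(7.28)(2.02)² = 9.902 kg·m².
The weight acts at the center, a distance L/2 = 1.010 m from the pivot; τ = Mg(L/2) cos 44° = 51.89 N·m.
α = τ/I = 51.89/9.902 = 5.240 rad/s².
(Equivalently α = (3g/(2L)) cos 44° = 5.240 rad/s².)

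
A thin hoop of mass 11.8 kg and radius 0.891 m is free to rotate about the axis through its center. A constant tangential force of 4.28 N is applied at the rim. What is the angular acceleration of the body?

α ≈ 0.407 rad/s²

I = MR² = (11.8)(0.891)² = 9.368 kg·m².
τ = F R = (4.28)(0.891) = 3.813 N·m.
From τ = Iα: α = 3.813/9.368 = 0.4071 rad/s².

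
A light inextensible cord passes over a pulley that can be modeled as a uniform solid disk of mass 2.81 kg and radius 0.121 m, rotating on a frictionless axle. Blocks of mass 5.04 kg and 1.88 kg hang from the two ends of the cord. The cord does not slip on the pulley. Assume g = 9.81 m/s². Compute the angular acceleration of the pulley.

α ≈ 30.8 rad/s²

I = ½MR² = (1/2)(2.81)(0.121)² = 0.02057 kg·m².
Heavier block: m₁g − T₁ = m₁a. Lighter block: T₂ − m₂g = m₂a.
Pulley: (T₁ − T₂)R = Iα = I(a/R), so T₁ − T₂ = (I/R²)a = (1/2)M_p a = 1.405·a.
Adding the three: (m₁ − m₂)g = (m₁ + m₂ + 1.405)a, so a = (5.04 − 1.88)(9.81)/(5.04 + 1.88 + 1.405) = 3.724 m/s².
α = a/R = 3.724/0.121 = 30.77 rad/s².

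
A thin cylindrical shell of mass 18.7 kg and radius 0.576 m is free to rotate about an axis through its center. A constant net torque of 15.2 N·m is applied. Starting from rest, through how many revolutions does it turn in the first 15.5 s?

≈ 46.8 revolutions

I = MR² = (18.7)(0.576)² = 6.204 kg·m².
α = τ/I = 15.2/6.204 = 2.450 rad/s².
θ = ½αt² = ½(2.450)(15.5)² = 294.3 rad.
Revolutions = θ/(2π) = 46.84.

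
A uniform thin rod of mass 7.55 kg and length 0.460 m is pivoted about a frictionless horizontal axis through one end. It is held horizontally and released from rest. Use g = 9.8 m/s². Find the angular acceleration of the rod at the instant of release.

About the pivot, I = (1/3)ML² = (1/3)(7.55)(0.460)² = 0.5325 kg·m².
The weight acts at the center, a distance L/2 = 0.2300 m from the pivot; τ = Mg(L/2) = 17.02 N·m.
α = τ/I = 17.02/0.5325 = 31.96 rad/s².

α ≈ 32.0 rad/s²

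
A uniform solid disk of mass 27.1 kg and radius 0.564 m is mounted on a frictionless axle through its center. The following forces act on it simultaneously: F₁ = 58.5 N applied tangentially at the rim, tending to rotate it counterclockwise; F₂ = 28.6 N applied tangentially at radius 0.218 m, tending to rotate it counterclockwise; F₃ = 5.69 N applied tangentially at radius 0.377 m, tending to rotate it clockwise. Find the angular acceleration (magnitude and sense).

α ≈ 8.60 rad/s², counterclockwise

I = ½MR² = (1/2)(27.1)(0.564)² = 4.310 kg·m².
Taking counterclockwise as positive: τ₁ = +(58.5)(0.564) = +32.99 N·m; τ₂ = +(28.6)(0.218) = +6.235 N·m; τ₃ = −(5.69)(0.377) = −2.145 N·m.
Net torque τ = 37.08 N·m.
α = τ/I = 37.08/4.310 = 8.604 rad/s².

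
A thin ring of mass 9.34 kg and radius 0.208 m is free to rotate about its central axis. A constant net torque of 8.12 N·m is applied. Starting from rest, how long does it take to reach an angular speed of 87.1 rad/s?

I = MR² = (9.34)(0.208)² = 0.4041 kg·m².
α = τ/I = 8.12/0.4041 = 20.09 rad/s².
ω = αt ⇒ t = ω/α = 87.1/20.09 = 4.334 s.

t ≈ 4.33 s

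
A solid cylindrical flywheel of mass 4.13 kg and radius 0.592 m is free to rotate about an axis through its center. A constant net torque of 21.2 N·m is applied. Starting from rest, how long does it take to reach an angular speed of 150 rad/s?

t ≈ 5.12 s

I = ½MR² = (1/2)(4.13)(0.592)² = 0.7237 kg·m².
α = τ/I = 21.2/0.7237 = 29.29 rad/s².
ω = αt ⇒ t = ω/α = 150/29.29 = 5.121 s.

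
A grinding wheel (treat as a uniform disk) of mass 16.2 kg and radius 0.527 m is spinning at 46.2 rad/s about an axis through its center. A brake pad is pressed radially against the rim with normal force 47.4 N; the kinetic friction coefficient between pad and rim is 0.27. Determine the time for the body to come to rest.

I = ½MR² = (1/2)(16.2)(0.527)² = 2.250 kg·m².
Friction force f = μN = (0.27)(47.4) = 12.80 N at the rim; torque magnitude τ = fR = 6.745 N·m, opposing ω.
|α| = τ/I = 6.745/2.250 = 2.998 rad/s² (deceleration).
0 = ω₀ − |α|t ⇒ t = ω₀/|α| = 46.2/2.998 = 15.41 s.

t ≈ 15.4 s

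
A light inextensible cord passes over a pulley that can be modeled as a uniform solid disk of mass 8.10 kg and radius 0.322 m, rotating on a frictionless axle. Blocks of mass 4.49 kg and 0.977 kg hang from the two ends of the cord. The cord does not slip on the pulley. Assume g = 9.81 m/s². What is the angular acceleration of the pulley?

I = ½MR² = (1/2)(8.10)(0.322)² = 0.4199 kg·m².
Heavier block: m₁g − T₁ = m₁a. Lighter block: T₂ − m₂g = m₂a.
Pulley: (T₁ − T₂)R = Iα = I(a/R), so T₁ − T₂ = (I/R²)a = (1/2)M_p a = 4.050·a.
Adding the three: (m₁ − m₂)g = (m₁ + m₂ + 4.050)a, so a = (4.49 − 0.977)(9.81)/(4.49 + 0.977 + 4.050) = 3.621 m/s².
α = a/R = 3.621/0.322 = 11.25 rad/s².

α ≈ 11.2 rad/s²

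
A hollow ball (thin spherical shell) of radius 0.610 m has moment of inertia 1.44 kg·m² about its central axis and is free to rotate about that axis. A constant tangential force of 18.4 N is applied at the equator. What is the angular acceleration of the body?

α ≈ 7.79 rad/s²

τ = F R = (18.4)(0.610) = 11.22 N·m.
From τ = Iα: α = 11.22/1.440 = 7.794 rad/s².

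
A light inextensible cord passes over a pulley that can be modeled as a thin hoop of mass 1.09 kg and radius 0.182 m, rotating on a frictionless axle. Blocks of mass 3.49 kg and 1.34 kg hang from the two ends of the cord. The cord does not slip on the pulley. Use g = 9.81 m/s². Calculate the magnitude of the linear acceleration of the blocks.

a ≈ 3.56 m/s²

I = MR² = (1.09)(0.182)² = 0.03611 kg·m².
Heavier block: m₁g − T₁ = m₁a. Lighter block: T₂ − m₂g = m₂a.
Pulley: (T₁ − T₂)R = Iα = I(a/R), so T₁ − T₂ = (I/R²)a = 1·M_p a = 1.090·a.
Adding the three: (m₁ − m₂)g = (m₁ + m₂ + 1.090)a, so a = (3.49 − 1.34)(9.81)/(3.49 + 1.34 + 1.090) = 3.563 m/s².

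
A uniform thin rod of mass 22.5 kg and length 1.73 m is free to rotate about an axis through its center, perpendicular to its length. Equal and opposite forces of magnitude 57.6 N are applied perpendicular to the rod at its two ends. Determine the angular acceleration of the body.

I = (1/12)ML² = (1/12)(22.5)(1.73)² = 5.612 kg·m².
The couple gives τ = F·(L/2) + F·(L/2) = F L = (57.6)(1.73) = 99.65 N·m.
From τ = Iα: α = 99.65/5.612 = 17.76 rad/s².

α ≈ 17.8 rad/s²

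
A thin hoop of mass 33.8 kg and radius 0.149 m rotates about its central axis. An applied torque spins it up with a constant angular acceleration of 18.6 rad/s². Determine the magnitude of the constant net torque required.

τ ≈ 14.0 N·m

I = MR² = (33.8)(0.149)² = 0.7504 kg·m².
τ = Iα = (0.7504)(18.60) = 13.96 N·m.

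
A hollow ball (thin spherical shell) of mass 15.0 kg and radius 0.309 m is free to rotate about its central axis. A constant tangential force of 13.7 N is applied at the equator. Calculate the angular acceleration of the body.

I = (2/3)MR² = (2/3)(15.0)(0.309)² = 0.9548 kg·m².
τ = F R = (13.7)(0.309) = 4.233 N·m.
From τ = Iα: α = 4.233/0.9548 = 4.434 rad/s².

α ≈ 4.43 rad/s²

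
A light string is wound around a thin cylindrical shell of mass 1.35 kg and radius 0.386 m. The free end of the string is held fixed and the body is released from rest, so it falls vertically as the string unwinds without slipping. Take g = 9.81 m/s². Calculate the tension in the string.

T ≈ 6.62 N

Translation: Mg − T = Ma. Rotation about the center: TR = Iα with I = MR².
With a = αR: T = (I/R²)a = M a, so Mg = (1 + 1.000)Ma.
a = g/(1 + 1.000) = 9.81/2.000 = 4.905 m/s².
T = 1.000·M·a = (1.000)(1.35)(4.905) = 6.622 N.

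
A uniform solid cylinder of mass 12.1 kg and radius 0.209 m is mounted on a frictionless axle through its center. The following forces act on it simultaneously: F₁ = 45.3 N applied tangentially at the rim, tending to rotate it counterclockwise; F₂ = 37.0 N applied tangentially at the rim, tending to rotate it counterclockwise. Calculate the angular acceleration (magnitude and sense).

I = ½MR² = (1/2)(12.1)(0.209)² = 0.2643 kg·m².
Taking counterclockwise as positive: τ₁ = +(45.3)(0.209) = +9.468 N·m; τ₂ = +(37.0)(0.209) = +7.733 N·m.
Net torque τ = 17.20 N·m.
α = τ/I = 17.20/0.2643 = 65.09 rad/s².

α ≈ 65.1 rad/s², counterclockwise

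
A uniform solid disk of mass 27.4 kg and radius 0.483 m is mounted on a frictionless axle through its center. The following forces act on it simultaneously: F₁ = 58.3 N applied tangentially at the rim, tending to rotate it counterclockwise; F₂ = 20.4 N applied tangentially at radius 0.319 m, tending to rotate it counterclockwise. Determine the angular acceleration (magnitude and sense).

α ≈ 10.8 rad/s², counterclockwise

I = ½MR² = (1/2)(27.4)(0.483)² = 3.196 kg·m².
Taking counterclockwise as positive: τ₁ = +(58.3)(0.483) = +28.16 N·m; τ₂ = +(20.4)(0.319) = +6.508 N·m.
Net torque τ = 34.67 N·m.
α = τ/I = 34.67/3.196 = 10.85 rad/s².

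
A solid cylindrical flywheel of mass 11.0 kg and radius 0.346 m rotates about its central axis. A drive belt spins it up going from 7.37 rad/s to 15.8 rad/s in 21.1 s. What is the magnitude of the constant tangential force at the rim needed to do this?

F ≈ 0.760 N

I = ½MR² = (1/2)(11.0)(0.346)² = 0.6584 kg·m².
α = Δω/Δt = (15.8 − 7.37)/21.1 = 0.3995 rad/s².
The required torque is τ = Iα = (0.6584)(0.3995) = 0.2631 N·m.
A tangential force at the rim gives τ = FR, so F = τ/R = 0.2631/0.346 = 0.7603 N.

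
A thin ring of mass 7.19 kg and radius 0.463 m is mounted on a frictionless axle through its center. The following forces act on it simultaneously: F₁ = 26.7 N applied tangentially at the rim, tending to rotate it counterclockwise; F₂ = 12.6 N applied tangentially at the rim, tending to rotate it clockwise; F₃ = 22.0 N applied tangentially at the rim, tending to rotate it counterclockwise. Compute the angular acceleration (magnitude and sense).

I = MR² = (7.19)(0.463)² = 1.541 kg·m².
Taking counterclockwise as positive: τ₁ = +(26.7)(0.463) = +12.36 N·m; τ₂ = −(12.6)(0.463) = −5.834 N·m; τ₃ = +(22.0)(0.463) = +10.19 N·m.
Net torque τ = 16.71 N·m.
α = τ/I = 16.71/1.541 = 10.84 rad/s².

α ≈ 10.8 rad/s², counterclockwise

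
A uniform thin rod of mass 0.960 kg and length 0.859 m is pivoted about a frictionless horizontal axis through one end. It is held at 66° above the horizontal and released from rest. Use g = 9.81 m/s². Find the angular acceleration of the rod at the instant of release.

About the pivot, I = (1/3)ML² = (1/3)(0.960)(0.859)² = 0.2361 kg·m².
The weight acts at the center, a distance L/2 = 0.4295 m from the pivot; τ = Mg(L/2) cos 66° = 1.645 N·m.
α = τ/I = 1.645/0.2361 = 6.968 rad/s².

α ≈ 6.97 rad/s²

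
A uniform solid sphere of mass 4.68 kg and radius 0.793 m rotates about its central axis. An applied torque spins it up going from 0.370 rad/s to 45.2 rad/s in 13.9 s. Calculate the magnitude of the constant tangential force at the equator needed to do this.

I = (2/5)MR² = (2/5)(4.68)(0.793)² = 1.177 kg·m².
α = Δω/Δt = (45.2 − 0.370)/13.9 = 3.225 rad/s².
The required torque is τ = Iα = (1.177)(3.225) = 3.797 N·m.
A tangential force at the equator gives τ = FR, so F = τ/R = 3.797/0.793 = 4.788 N.

F ≈ 4.79 N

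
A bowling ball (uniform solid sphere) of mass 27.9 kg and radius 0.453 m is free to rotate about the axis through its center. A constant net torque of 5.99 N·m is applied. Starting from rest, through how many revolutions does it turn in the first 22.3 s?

I = (2/5)MR² = (2/5)(27.9)(0.453)² = 2.290 kg·m².
α = τ/I = 5.99/2.290 = 2.616 rad/s².
θ = ½αt² = ½(2.616)(22.3)² = 650.3 rad.
Revolutions = θ/(2π) = 103.5.

≈ 104 revolutions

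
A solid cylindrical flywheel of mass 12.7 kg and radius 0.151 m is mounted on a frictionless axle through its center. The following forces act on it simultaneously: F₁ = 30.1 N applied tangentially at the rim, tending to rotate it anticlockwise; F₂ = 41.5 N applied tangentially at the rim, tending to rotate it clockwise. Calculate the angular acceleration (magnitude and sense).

α ≈ 11.9 rad/s², clockwise

I = ½MR² = (1/2)(12.7)(0.151)² = 0.1448 kg·m².
Taking anticlockwise as positive: τ₁ = +(30.1)(0.151) = +4.545 N·m; τ₂ = −(41.5)(0.151) = −6.266 N·m.
Net torque τ = -1.721 N·m.
α = τ/I = -1.721/0.1448 = -11.89 rad/s².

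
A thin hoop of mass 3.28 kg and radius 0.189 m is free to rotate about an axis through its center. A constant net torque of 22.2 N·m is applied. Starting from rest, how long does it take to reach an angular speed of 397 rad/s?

I = MR² = (3.28)(0.189)² = 0.1172 kg·m².
α = τ/I = 22.2/0.1172 = 189.5 rad/s².
ω = αt ⇒ t = ω/α = 397/189.5 = 2.095 s.

t ≈ 2.10 s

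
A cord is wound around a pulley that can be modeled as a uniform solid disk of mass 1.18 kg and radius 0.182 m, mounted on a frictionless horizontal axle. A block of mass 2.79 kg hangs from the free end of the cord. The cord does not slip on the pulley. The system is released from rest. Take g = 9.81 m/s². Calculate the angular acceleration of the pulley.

I = ½MR² = (1/2)(1.18)(0.182)² = 0.01954 kg·m².
Block: mg − T = ma. Pulley: TR = Iα. No-slip: a = αR, so T = (I/R²)a = 0.5900·a.
Then mg = (m + 0.5900)a, so a = (2.79)(9.81)/(2.79 + 0.5900) = 8.098 m/s².
α = a/R = 8.098/0.182 = 44.49 rad/s².

α ≈ 44.5 rad/s²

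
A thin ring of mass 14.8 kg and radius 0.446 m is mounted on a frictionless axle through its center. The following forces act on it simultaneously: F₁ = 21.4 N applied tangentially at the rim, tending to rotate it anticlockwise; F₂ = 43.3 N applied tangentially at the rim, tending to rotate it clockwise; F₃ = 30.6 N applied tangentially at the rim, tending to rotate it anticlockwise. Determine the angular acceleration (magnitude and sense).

α ≈ 1.32 rad/s², anticlockwise

I = MR² = (14.8)(0.446)² = 2.944 kg·m².
Taking anticlockwise as positive: τ₁ = +(21.4)(0.446) = +9.544 N·m; τ₂ = −(43.3)(0.446) = −19.31 N·m; τ₃ = +(30.6)(0.446) = +13.65 N·m.
Net torque τ = 3.880 N·m.
α = τ/I = 3.880/2.944 = 1.318 rad/s².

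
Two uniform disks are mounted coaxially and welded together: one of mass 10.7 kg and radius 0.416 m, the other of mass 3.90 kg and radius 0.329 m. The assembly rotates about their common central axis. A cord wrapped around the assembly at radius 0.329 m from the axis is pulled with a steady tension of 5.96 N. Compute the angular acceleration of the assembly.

α ≈ 1.72 rad/s²

I = ½M₁R₁² + ½M₂R₂² = ½(10.7)(0.416)² + ½(3.90)(0.329)² = 1.137 kg·m².
τ = F r = (5.96)(0.329) = 1.961 N·m.
α = τ/I = 1.961/1.137 = 1.725 rad/s².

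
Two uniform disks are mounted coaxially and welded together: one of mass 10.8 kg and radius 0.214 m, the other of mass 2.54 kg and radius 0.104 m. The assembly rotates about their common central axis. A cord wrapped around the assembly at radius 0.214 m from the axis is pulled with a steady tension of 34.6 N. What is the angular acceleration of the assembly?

I = ½M₁R₁² + ½M₂R₂² = ½(10.8)(0.214)² + ½(2.54)(0.104)² = 0.2610 kg·m².
τ = F r = (34.6)(0.214) = 7.404 N·m.
α = τ/I = 7.404/0.2610 = 28.37 rad/s².

α ≈ 28.4 rad/s²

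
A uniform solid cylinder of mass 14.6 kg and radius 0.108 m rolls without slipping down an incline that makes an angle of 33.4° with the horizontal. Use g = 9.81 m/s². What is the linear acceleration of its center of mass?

Translation along the incline: Mg sinθ − f = Ma.
Rotation about the center: fR = Iα with I = ½MR². No-slip gives a = αR, so f = (I/R²)a = (1/2)M a.
Substituting: Mg sinθ = (1 + 0.5000)Ma, so a = g sinθ/(1 + 0.5000) = (9.81) sin 33.4° / 1.500 = 3.600 m/s².

a ≈ 3.60 m/s²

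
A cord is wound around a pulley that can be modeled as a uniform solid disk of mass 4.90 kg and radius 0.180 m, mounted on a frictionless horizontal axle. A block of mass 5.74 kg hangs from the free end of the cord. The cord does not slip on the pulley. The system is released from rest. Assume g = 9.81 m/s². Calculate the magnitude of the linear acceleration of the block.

I = ½MR² = (1/2)(4.90)(0.180)² = 0.07938 kg·m².
Block: mg − T = ma. Pulley: TR = Iα. No-slip: a = αR, so T = (I/R²)a = 2.450·a.
Then mg = (m + 2.450)a, so a = (5.74)(9.81)/(5.74 + 2.450) = 6.875 m/s².

a ≈ 6.88 m/s²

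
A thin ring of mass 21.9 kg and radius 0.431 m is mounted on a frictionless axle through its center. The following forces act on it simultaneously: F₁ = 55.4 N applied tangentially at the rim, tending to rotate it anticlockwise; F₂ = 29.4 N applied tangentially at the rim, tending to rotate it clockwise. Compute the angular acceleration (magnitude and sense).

I = MR² = (21.9)(0.431)² = 4.068 kg·m².
Taking anticlockwise as positive: τ₁ = +(55.4)(0.431) = +23.88 N·m; τ₂ = −(29.4)(0.431) = −12.67 N·m.
Net torque τ = 11.21 N·m.
α = τ/I = 11.21/4.068 = 2.755 rad/s².

α ≈ 2.75 rad/s², anticlockwise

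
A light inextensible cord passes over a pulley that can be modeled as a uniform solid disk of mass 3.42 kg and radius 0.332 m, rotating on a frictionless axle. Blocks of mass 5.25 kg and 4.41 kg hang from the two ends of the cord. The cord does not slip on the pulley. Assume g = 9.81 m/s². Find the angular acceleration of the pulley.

I = ½MR² = (1/2)(3.42)(0.332)² = 0.1885 kg·m².
Heavier block: m₁g − T₁ = m₁a. Lighter block: T₂ − m₂g = m₂a.
Pulley: (T₁ − T₂)R = Iα = I(a/R), so T₁ − T₂ = (I/R²)a = (1/2)M_p a = 1.710·a.
Adding the three: (m₁ − m₂)g = (m₁ + m₂ + 1.710)a, so a = (5.25 − 4.41)(9.81)/(5.25 + 4.41 + 1.710) = 0.7247 m/s².
α = a/R = 0.7247/0.332 = 2.183 rad/s².

α ≈ 2.18 rad/s²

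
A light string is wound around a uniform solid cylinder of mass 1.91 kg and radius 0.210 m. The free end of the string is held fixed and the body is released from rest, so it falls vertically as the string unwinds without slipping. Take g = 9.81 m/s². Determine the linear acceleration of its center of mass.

a ≈ 6.54 m/s²

Translation: Mg − T = Ma. Rotation about the center: TR = Iα with I = ½MR².
With a = αR: T = (I/R²)a = (1/2)M a, so Mg = (1 + 0.5000)Ma.
a = g/(1 + 0.5000) = 9.81/1.500 = 6.540 m/s².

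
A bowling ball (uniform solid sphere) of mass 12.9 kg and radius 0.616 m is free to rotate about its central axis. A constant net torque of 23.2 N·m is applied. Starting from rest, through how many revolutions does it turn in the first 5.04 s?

I = (2/5)MR² = (2/5)(12.9)(0.616)² = 1.958 kg·m².
α = τ/I = 23.2/1.958 = 11.85 rad/s².
θ = ½αt² = ½(11.85)(5.04)² = 150.5 rad.
Revolutions = θ/(2π) = 23.95.

≈ 24.0 revolutions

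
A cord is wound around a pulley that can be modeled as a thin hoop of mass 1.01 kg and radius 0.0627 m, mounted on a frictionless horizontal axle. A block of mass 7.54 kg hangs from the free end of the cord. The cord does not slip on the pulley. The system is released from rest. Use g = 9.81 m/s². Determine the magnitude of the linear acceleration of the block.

a ≈ 8.65 m/s²

I = MR² = (1.01)(0.0627)² = 0.003971 kg·m².
Block: mg − T = ma. Pulley: TR = Iα. No-slip: a = αR, so T = (I/R²)a = 1.010·a.
Then mg = (m + 1.010)a, so a = (7.54)(9.81)/(7.54 + 1.010) = 8.651 m/s².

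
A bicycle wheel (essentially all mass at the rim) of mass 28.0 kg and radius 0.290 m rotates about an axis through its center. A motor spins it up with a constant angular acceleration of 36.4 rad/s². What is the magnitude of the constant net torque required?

I = MR² = (28.0)(0.290)² = 2.355 kg·m².
τ = Iα = (2.355)(36.40) = 85.71 N·m.

τ ≈ 85.7 N·m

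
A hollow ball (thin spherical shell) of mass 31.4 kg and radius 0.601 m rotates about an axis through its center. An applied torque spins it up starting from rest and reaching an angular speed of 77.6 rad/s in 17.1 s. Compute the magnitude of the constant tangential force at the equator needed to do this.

I = (2/3)MR² = (2/3)(31.4)(0.601)² = 7.561 kg·m².
α = Δω/Δt = (77.6 − 0)/17.1 = 4.538 rad/s².
The required torque is τ = Iα = (7.561)(4.538) = 34.31 N·m.
A tangential force at the equator gives τ = FR, so F = τ/R = 34.31/0.601 = 57.09 N.

F ≈ 57.1 N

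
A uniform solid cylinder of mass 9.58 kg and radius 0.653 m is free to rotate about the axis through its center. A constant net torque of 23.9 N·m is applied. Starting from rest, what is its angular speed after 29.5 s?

ω ≈ 345 rad/s

I = ½MR² = (1/2)(9.58)(0.653)² = 2.042 kg·m².
α = τ/I = 23.9/2.042 = 11.70 rad/s².
ω = ω₀ + αt = 0 + (11.70)(29.5) = 345.2 rad/s.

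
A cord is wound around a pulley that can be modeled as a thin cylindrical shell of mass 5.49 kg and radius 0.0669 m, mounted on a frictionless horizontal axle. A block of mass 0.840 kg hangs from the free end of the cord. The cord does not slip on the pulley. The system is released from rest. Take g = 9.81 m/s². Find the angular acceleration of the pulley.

I = MR² = (5.49)(0.0669)² = 0.02457 kg·m².
Block: mg − T = ma. Pulley: TR = Iα. No-slip: a = αR, so T = (I/R²)a = 5.490·a.
Then mg = (m + 5.490)a, so a = (0.840)(9.81)/(0.840 + 5.490) = 1.302 m/s².
α = a/R = 1.302/0.0669 = 19.46 rad/s².

α ≈ 19.5 rad/s²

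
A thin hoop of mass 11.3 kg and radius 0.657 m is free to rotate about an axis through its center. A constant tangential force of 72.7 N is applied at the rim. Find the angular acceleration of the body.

α ≈ 9.79 rad/s²

I = MR² = (11.3)(0.657)² = 4.878 kg·m².
τ = F R = (72.7)(0.657) = 47.76 N·m.
Newton's second law for rotation, τ = Iα, gives α = τ/I = 47.76/4.878 = 9.792 rad/s².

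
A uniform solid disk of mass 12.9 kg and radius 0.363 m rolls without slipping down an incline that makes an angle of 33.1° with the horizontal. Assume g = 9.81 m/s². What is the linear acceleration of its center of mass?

a ≈ 3.57 m/s²

Translation along the incline: Mg sinθ − f = Ma.
Rotation about the center: fR = Iα with I = ½MR². No-slip gives a = αR, so f = (I/R²)a = (1/2)M a.
Substituting: Mg sinθ = (1 + 0.5000)Ma, so a = g sinθ/(1 + 0.5000) = (9.81) sin 33.1° / 1.500 = 3.572 m/s².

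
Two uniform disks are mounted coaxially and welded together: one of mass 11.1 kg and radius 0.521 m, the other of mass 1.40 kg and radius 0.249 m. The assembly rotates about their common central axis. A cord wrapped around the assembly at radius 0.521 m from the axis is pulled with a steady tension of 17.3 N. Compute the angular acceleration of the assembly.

I = ½M₁R₁² + ½M₂R₂² = ½(11.1)(0.521)² + ½(1.40)(0.249)² = 1.550 kg·m².
τ = F r = (17.3)(0.521) = 9.013 N·m.
α = τ/I = 9.013/1.550 = 5.815 rad/s².

α ≈ 5.82 rad/s²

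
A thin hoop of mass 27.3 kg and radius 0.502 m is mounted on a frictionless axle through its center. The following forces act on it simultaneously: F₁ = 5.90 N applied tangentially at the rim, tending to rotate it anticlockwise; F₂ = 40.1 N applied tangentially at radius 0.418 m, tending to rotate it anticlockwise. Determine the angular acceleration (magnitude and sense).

I = MR² = (27.3)(0.502)² = 6.880 kg·m².
Taking anticlockwise as positive: τ₁ = +(5.90)(0.502) = +2.962 N·m; τ₂ = +(40.1)(0.418) = +16.76 N·m.
Net torque τ = 19.72 N·m.
α = τ/I = 19.72/6.880 = 2.867 rad/s².

α ≈ 2.87 rad/s², anticlockwise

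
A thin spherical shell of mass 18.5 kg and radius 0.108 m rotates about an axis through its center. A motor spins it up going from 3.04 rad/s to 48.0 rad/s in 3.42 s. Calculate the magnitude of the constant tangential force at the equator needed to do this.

I = (2/3)MR² = (2/3)(18.5)(0.108)² = 0.1439 kg·m².
α = Δω/Δt = (48.0 − 3.04)/3.42 = 13.15 rad/s².
The required torque is τ = Iα = (0.1439)(13.15) = 1.891 N·m.
A tangential force at the equator gives τ = FR, so F = τ/R = 1.891/0.108 = 17.51 N.

F ≈ 17.5 N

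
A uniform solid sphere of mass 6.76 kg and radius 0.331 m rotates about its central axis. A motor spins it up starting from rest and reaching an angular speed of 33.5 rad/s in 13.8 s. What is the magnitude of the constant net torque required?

τ ≈ 0.719 N·m

I = (2/5)MR² = (2/5)(6.76)(0.331)² = 0.2963 kg·m².
α = Δω/Δt = (33.5 − 0)/13.8 = 2.428 rad/s².
τ = Iα = (0.2963)(2.428) = 0.7192 N·m.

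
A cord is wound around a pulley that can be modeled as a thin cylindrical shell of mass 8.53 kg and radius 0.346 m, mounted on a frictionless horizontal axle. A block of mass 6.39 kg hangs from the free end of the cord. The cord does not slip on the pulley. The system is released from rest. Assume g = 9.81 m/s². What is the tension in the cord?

T ≈ 35.8 N

I = MR² = (8.53)(0.346)² = 1.021 kg·m².
Block: mg − T = ma. Pulley: TR = Iα. No-slip: a = αR, so T = (I/R²)a = 8.530·a.
Then mg = (m + 8.530)a, so a = (6.39)(9.81)/(6.39 + 8.530) = 4.201 m/s².
T = 8.530·a = 35.84 N.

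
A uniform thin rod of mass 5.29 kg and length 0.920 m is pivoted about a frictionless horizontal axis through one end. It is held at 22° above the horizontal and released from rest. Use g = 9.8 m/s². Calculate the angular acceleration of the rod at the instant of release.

About the pivot, I = (1/3)ML² = (1/3)(5.29)(0.920)² = 1.492 kg·m².
The weight acts at the center, a distance L/2 = 0.4600 m from the pivot; τ = Mg(L/2) cos 22° = 22.11 N·m.
α = τ/I = 22.11/1.492 = 14.81 rad/s².

α ≈ 14.8 rad/s²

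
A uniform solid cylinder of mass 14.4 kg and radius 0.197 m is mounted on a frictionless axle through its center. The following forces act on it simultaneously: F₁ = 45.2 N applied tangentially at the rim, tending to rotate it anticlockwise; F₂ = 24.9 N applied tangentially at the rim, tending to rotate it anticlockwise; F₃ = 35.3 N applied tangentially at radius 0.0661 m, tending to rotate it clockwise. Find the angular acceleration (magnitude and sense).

I = ½MR² = (1/2)(14.4)(0.197)² = 0.2794 kg·m².
Taking anticlockwise as positive: τ₁ = +(45.2)(0.197) = +8.904 N·m; τ₂ = +(24.9)(0.197) = +4.905 N·m; τ₃ = −(35.3)(0.0661) = −2.333 N·m.
Net torque τ = 11.48 N·m.
α = τ/I = 11.48/0.2794 = 41.07 rad/s².

α ≈ 41.1 rad/s², anticlockwise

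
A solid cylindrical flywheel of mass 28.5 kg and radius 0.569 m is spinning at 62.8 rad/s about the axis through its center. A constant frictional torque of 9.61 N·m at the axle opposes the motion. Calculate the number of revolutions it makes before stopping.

≈ 151 revolutions

I = ½MR² = (1/2)(28.5)(0.569)² = 4.614 kg·m².
The net torque has magnitude 9.61 N·m, opposing ω.
|α| = τ/I = 9.610/4.614 = 2.083 rad/s² (deceleration).
ω² = ω₀² − 2|α|θ with ω = 0 ⇒ θ = ω₀²/(2|α|) = 946.7 rad = 150.7 rev.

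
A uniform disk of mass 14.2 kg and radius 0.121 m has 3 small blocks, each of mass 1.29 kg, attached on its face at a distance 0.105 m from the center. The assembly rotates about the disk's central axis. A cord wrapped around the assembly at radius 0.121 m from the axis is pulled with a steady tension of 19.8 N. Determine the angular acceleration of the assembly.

I_disk = ½MR² = ½(14.2)(0.121)² = 0.1040 kg·m².
I_blocks = 3·m·r² = 3(1.29)(0.105)² = 0.04267 kg·m².
Total I = 0.1466 kg·m².
τ = F r = (19.8)(0.121) = 2.396 N·m.
α = τ/I = 2.396/0.1466 = 16.34 rad/s².

α ≈ 16.3 rad/s²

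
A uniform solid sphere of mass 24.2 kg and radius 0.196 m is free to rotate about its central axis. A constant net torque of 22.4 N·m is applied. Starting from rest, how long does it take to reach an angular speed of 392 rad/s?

t ≈ 6.51 s

I = (2/5)MR² = (2/5)(24.2)(0.196)² = 0.3719 kg·m².
α = τ/I = 22.4/0.3719 = 60.24 rad/s².
ω = αt ⇒ t = ω/α = 392/60.24 = 6.508 s.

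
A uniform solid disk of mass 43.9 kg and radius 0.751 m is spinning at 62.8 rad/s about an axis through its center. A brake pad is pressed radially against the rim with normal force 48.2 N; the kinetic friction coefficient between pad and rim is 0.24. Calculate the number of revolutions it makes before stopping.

≈ 447 revolutions

I = ½MR² = (1/2)(43.9)(0.751)² = 12.38 kg·m².
Friction force f = μN = (0.24)(48.2) = 11.57 N at the rim; torque magnitude τ = fR = 8.688 N·m, opposing ω.
|α| = τ/I = 8.688/12.38 = 0.7018 rad/s² (deceleration).
ω² = ω₀² − 2|α|θ with ω = 0 ⇒ θ = ω₀²/(2|α|) = 2810 rad = 447.2 rev.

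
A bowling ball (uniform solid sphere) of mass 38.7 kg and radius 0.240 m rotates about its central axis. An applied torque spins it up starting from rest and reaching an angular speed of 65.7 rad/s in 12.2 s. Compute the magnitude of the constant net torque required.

I = (2/5)MR² = (2/5)(38.7)(0.240)² = 0.8916 kg·m².
α = Δω/Δt = (65.7 − 0)/12.2 = 5.385 rad/s².
τ = Iα = (0.8916)(5.385) = 4.802 N·m.

τ ≈ 4.80 N·m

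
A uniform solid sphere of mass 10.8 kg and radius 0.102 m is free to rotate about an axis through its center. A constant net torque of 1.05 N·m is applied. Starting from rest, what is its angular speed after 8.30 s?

I = (2/5)MR² = (2/5)(10.8)(0.102)² = 0.04495 kg·m².
α = τ/I = 1.05/0.04495 = 23.36 rad/s².
ω = ω₀ + αt = 0 + (23.36)(8.30) = 193.9 rad/s.

ω ≈ 194 rad/s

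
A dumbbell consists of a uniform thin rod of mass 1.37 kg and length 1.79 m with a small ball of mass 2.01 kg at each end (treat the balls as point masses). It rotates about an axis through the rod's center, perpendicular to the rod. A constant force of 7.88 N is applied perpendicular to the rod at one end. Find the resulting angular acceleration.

α ≈ 1.97 rad/s²

I_rod = (1/12)ML² = (1/12)(1.37)(1.79)² = 0.3658 kg·m².
I_balls = 2·m·(L/2)² = 2(2.01)(0.8950)² = 3.220 kg·m².
Total I = 3.586 kg·m².
τ = F·(L/2) = (7.88)(0.895) = 7.053 N·m.
α = τ/I = 7.053/3.586 = 1.967 rad/s².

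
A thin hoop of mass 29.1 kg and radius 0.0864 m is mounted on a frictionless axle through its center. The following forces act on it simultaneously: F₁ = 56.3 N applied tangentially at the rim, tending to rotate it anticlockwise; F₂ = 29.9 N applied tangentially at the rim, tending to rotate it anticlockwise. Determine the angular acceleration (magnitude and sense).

I = MR² = (29.1)(0.0864)² = 0.2172 kg·m².
Taking anticlockwise as positive: τ₁ = +(56.3)(0.0864) = +4.864 N·m; τ₂ = +(29.9)(0.0864) = +2.583 N·m.
Net torque τ = 7.448 N·m.
α = τ/I = 7.448/0.2172 = 34.28 rad/s².

α ≈ 34.3 rad/s², anticlockwise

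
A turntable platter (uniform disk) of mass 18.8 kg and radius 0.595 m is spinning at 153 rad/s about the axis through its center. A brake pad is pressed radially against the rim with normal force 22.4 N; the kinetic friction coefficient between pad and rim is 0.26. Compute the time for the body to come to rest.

t ≈ 147 s

I = ½MR² = (1/2)(18.8)(0.595)² = 3.328 kg·m².
Friction force f = μN = (0.26)(22.4) = 5.824 N at the rim; torque magnitude τ = fR = 3.465 N·m, opposing ω.
|α| = τ/I = 3.465/3.328 = 1.041 rad/s² (deceleration).
0 = ω₀ − |α|t ⇒ t = ω₀/|α| = 153/1.041 = 146.9 s.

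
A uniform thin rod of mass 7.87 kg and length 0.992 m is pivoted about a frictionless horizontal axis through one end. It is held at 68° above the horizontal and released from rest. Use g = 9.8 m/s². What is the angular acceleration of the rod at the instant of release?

α ≈ 5.55 rad/s²

About the pivot, I = (1/3)ML² = (1/3)(7.87)(0.992)² = 2.582 kg·m².
The weight acts at the center, a distance L/2 = 0.4960 m from the pivot; τ = Mg(L/2) cos 68° = 14.33 N·m.
α = τ/I = 14.33/2.582 = 5.551 rad/s².
(Equivalently α = (3g/(2L)) cos 68° = 5.551 rad/s².)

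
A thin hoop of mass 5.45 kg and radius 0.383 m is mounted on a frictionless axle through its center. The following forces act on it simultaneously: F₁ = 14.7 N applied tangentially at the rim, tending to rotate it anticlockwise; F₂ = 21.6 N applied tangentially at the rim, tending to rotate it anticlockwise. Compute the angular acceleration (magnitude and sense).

α ≈ 17.4 rad/s², anticlockwise

I = MR² = (5.45)(0.383)² = 0.7995 kg·m².
Taking anticlockwise as positive: τ₁ = +(14.7)(0.383) = +5.630 N·m; τ₂ = +(21.6)(0.383) = +8.273 N·m.
Net torque τ = 13.90 N·m.
α = τ/I = 13.90/0.7995 = 17.39 rad/s².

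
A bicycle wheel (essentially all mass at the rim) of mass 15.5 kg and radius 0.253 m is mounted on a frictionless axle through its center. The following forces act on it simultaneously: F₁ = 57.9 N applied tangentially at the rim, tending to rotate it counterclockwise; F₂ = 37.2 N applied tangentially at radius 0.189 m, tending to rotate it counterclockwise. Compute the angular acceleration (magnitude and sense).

I = MR² = (15.5)(0.253)² = 0.9921 kg·m².
Taking counterclockwise as positive: τ₁ = +(57.9)(0.253) = +14.65 N·m; τ₂ = +(37.2)(0.189) = +7.031 N·m.
Net torque τ = 21.68 N·m.
α = τ/I = 21.68/0.9921 = 21.85 rad/s².

α ≈ 21.9 rad/s², counterclockwise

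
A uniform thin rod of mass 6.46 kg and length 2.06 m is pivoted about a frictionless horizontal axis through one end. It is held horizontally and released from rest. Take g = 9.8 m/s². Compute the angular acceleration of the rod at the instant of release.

α ≈ 7.14 rad/s²

About the pivot, I = (1/3)ML² = (1/3)(6.46)(2.06)² = 9.138 kg·m².
The weight acts at the center, a distance L/2 = 1.030 m from the pivot; τ = Mg(L/2) = 65.21 N·m.
α = τ/I = 65.21/9.138 = 7.136 rad/s².
(Equivalently α = (3g/(2L)) = 7.136 rad/s².)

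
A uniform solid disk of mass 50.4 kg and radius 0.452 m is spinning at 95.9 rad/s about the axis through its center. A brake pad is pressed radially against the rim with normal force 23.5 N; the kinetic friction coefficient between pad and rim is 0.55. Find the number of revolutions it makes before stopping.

≈ 645 revolutions

I = ½MR² = (1/2)(50.4)(0.452)² = 5.148 kg·m².
Friction force f = μN = (0.55)(23.5) = 12.93 N at the rim; torque magnitude τ = fR = 5.842 N·m, opposing ω.
|α| = τ/I = 5.842/5.148 = 1.135 rad/s² (deceleration).
ω² = ω₀² − 2|α|θ with ω = 0 ⇒ θ = ω₀²/(2|α|) = 4052 rad = 645.0 rev.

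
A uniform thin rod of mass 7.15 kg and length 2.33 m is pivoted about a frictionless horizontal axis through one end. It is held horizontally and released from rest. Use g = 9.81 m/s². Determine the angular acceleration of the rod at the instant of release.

About the pivot, I = (1/3)ML² = (1/3)(7.15)(2.33)² = 12.94 kg·m².
The weight acts at the center, a distance L/2 = 1.165 m from the pivot; τ = Mg(L/2) = 81.71 N·m.
α = τ/I = 81.71/12.94 = 6.315 rad/s².
(Equivalently α = (3g/(2L)) = 6.315 rad/s².)

α ≈ 6.32 rad/s²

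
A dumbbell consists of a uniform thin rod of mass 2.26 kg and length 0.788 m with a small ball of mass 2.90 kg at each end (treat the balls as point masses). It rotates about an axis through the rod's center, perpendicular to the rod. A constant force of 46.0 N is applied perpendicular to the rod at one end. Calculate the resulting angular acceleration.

I_rod = (1/12)ML² = (1/12)(2.26)(0.788)² = 0.1169 kg·m².
I_balls = 2·m·(L/2)² = 2(2.90)(0.3940)² = 0.9004 kg·m².
Total I = 1.017 kg·m².
τ = F·(L/2) = (46.0)(0.394) = 18.12 N·m.
α = τ/I = 18.12/1.017 = 17.82 rad/s².

α ≈ 17.8 rad/s²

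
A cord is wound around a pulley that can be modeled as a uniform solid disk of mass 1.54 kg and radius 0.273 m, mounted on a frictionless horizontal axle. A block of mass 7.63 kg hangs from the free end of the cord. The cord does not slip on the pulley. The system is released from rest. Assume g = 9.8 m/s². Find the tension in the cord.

I = ½MR² = (1/2)(1.54)(0.273)² = 0.05739 kg·m².
Block: mg − T = ma. Pulley: TR = Iα. No-slip: a = αR, so T = (I/R²)a = 0.7700·a.
Then mg = (m + 0.7700)a, so a = (7.63)(9.8)/(7.63 + 0.7700) = 8.902 m/s².
T = 0.7700·a = 6.854 N.

T ≈ 6.85 N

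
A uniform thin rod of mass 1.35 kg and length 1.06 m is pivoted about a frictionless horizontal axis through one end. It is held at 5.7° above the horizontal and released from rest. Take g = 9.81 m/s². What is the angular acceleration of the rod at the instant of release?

α ≈ 13.8 rad/s²

About the pivot, I = (1/3)ML² = (1/3)(1.35)(1.06)² = 0.5056 kg·m².
The weight acts at the center, a distance L/2 = 0.5300 m from the pivot; τ = Mg(L/2) cos 5.7° = 6.984 N·m.
α = τ/I = 6.984/0.5056 = 13.81 rad/s².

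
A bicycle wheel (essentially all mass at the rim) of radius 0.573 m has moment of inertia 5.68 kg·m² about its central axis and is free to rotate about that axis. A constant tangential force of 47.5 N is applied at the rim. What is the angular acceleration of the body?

τ = F R = (47.5)(0.573) = 27.22 N·m.
From τ = Iα: α = 27.22/5.680 = 4.792 rad/s².

α ≈ 4.79 rad/s²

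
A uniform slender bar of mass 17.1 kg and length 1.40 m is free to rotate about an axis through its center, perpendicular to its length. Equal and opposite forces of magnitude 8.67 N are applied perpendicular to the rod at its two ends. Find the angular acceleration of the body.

I = (1/12)ML² = (1/12)(17.1)(1.40)² = 2.793 kg·m².
The couple gives τ = F·(L/2) + F·(L/2) = F L = (8.67)(1.40) = 12.14 N·m.
From τ = Iα: α = 12.14/2.793 = 4.346 rad/s².

α ≈ 4.35 rad/s²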